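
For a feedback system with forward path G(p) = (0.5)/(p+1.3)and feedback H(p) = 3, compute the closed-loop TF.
Closed-loop T = G/(1+GH).
Numerator: G_num * H_den = 0.5.
Denominator: G_den * H_den + G_num * H_num = (p + 1.3) + (1.5) = p + 2.8.
T(p) = (0.5)/(p + 2.8)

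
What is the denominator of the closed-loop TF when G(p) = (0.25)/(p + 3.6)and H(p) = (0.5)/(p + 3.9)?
Characteristic poly = G_den * H_den + G_num * H_num = (p^2 + 7.5*p + 14.04) + (0.125) = p^2 + 7.5*p + 14.165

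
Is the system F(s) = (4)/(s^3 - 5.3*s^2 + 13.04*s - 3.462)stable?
Denominator: s^3 - 5.3*s^2 + 13.04*s - 3.462 = (s - 0.3)(s^2 - 5*s + 11.54). Poles: 0.3, 2.5 + 2.3j, 2.5 - 2.3j. All Re(p)<0: No (unstable)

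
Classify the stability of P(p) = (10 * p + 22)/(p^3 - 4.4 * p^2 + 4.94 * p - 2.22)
Denominator: p^3 - 4.4*p^2 + 4.94*p - 2.22 = (p - 3)(p^2 - 1.4*p + 0.74). Poles: 0.7 + 0.5j, 0.7 - 0.5j, 3. Unstable (3 pole(s) in RHP)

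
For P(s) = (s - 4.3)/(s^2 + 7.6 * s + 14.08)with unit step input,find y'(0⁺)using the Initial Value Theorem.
IVT: y'(0⁺) = lim_{s→∞} s²·Y(s) = lim_{s→∞} s·P(s).
deg(num) = 1, deg(den) = 2, relative degree = 1, so s·P(s) → (leading num)/(leading den) = 1/1 = 1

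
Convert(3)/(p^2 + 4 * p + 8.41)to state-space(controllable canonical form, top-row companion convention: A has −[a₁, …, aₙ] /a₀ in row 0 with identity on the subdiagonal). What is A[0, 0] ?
Reachable canonical form for den = p^2 + 4*p + 8.41: top row of A = -[a₁,a₂,...,aₙ]/a₀, ones on the subdiagonal, zeros elsewhere.
A = [[-4, -8.41], [1, 0]].
A[0,0] = -4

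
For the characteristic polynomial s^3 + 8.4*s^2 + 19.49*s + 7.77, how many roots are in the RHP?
s^3 + 8.4*s^2 + 19.49*s + 7.77 = (s + 4.2)(s + 3.7)(s + 0.5). Poles: -0.5, -3.7, -4.2. RHP poles (Re>0): 0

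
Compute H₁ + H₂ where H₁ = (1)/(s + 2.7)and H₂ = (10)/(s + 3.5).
Parallel: H = H₁ + H₂ = (n₁·d₂ + n₂·d₁)/(d₁·d₂).
n₁·d₂ = s + 3.5. n₂·d₁ = 10*s + 27. Sum = 11*s + 30.5. d₁·d₂ = s^2 + 6.2*s + 9.45.
H(s) = (11*s + 30.5)/(s^2 + 6.2*s + 9.45)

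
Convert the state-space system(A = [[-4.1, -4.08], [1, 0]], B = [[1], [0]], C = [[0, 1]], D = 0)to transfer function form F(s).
F(s) = C(sI - A)⁻¹B + D.
Characteristic polynomial det(sI - A) = s^2 + 4.1*s + 4.08.
Numerator from C·adj(sI-A)·B + D·det(sI-A) = 1.
F(s) = (1)/(s^2 + 4.1*s + 4.08)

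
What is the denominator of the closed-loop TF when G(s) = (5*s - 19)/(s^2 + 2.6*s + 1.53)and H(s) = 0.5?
Characteristic poly = G_den * H_den + G_num * H_num = (s^2 + 2.6*s + 1.53) + (2.5*s - 9.5) = s^2 + 5.1*s - 7.97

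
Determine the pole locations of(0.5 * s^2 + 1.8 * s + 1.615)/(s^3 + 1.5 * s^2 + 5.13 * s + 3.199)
Set denominator = 0: s^3 + 1.5*s^2 + 5.13*s + 3.199 = (s + 0.7)(s^2 + 0.8*s + 4.57) = 0 → Poles: -0.4 + 2.1j, -0.4 - 2.1j, -0.7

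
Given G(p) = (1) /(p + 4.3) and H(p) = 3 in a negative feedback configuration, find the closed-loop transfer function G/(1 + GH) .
Closed-loop T = G/(1+GH).
Numerator: G_num * H_den = 1.
Denominator: G_den * H_den + G_num * H_num = (p + 4.3) + (3) = p + 7.3.
T(p) = (1)/(p + 7.3)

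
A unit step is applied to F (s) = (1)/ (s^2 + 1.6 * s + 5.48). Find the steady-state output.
FVT: lim_{t→∞} y(t) = lim_{s→0} s*Y(s) where Y(s) = F(s)/s.
= lim_{s→0} F(s) = F(0) = num(0)/den(0) = 1/5.48 = 0.1825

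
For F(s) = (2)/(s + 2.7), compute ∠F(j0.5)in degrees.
Substitute s = j*0.5: F(j0.5) = 0.71618 - 0.132626j.
∠F(j0.5) = atan2(Im, Re) = atan2(-0.132626, 0.71618) = -10.49°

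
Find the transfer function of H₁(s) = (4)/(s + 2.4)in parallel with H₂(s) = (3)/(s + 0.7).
Parallel: H = H₁ + H₂ = (n₁·d₂ + n₂·d₁)/(d₁·d₂).
n₁·d₂ = 4*s + 2.8. n₂·d₁ = 3*s + 7.2. Sum = 7*s + 10. d₁·d₂ = s^2 + 3.1*s + 1.68.
H(s) = (7*s + 10)/(s^2 + 3.1*s + 1.68)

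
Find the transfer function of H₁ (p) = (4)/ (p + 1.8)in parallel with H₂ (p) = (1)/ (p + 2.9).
Parallel: H = H₁ + H₂ = (n₁·d₂ + n₂·d₁)/(d₁·d₂).
n₁·d₂ = 4*p + 11.6. n₂·d₁ = p + 1.8. Sum = 5*p + 13.4. d₁·d₂ = p^2 + 4.7*p + 5.22.
H(p) = (5*p + 13.4)/(p^2 + 4.7*p + 5.22)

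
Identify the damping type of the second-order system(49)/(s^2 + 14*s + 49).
Standard form: ωn²/(s²+2ζωn·s+ωn²) gives ωn=7, ζ=1.
Critically damped (ζ = 1)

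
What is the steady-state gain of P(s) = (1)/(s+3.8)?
DC gain = P(0) = num(0)/den(0) = 1/3.8 = 0.2632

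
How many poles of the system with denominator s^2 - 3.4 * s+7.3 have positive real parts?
Poles: 1.7 + 2.1j, 1.7 - 2.1j. RHP poles (Re>0): 2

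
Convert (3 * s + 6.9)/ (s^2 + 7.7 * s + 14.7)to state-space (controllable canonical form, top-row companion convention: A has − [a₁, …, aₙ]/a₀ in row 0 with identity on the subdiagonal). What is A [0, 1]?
Reachable canonical form for den = s^2 + 7.7*s + 14.7: top row of A = -[a₁,a₂,...,aₙ]/a₀, ones on the subdiagonal, zeros elsewhere.
A = [[-7.7, -14.7], [1, 0]].
A[0,1] = -14.7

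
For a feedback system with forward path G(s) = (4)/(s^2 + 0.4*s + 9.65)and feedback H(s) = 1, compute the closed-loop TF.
Closed-loop T = G/(1+GH).
Numerator: G_num * H_den = 4.
Denominator: G_den * H_den + G_num * H_num = (s^2 + 0.4*s + 9.65) + (4) = s^2 + 0.4*s + 13.65.
T(s) = (4)/(s^2 + 0.4*s + 13.65)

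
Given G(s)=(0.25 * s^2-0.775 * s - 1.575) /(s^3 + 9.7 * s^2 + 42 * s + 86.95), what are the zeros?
Set numerator = 0: 0.25*s^2 - 0.775*s - 1.575 = 0.25*(s + 1.4)(s - 4.5) = 0 → Zeros: -1.4, 4.5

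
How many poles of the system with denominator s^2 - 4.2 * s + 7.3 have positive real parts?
Poles: 2.1 + 1.7j, 2.1 - 1.7j. RHP poles (Re>0): 2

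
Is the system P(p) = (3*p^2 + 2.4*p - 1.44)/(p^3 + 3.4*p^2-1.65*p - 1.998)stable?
Denominator: p^3 + 3.4*p^2 - 1.65*p - 1.998 = (p - 0.9)(p + 3.7)(p + 0.6). Poles: -0.6, -3.7, 0.9. All Re(p)<0: No (unstable)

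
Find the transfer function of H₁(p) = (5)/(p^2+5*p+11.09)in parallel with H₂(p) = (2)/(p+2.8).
Parallel: H = H₁ + H₂ = (n₁·d₂ + n₂·d₁)/(d₁·d₂).
n₁·d₂ = 5*p + 14. n₂·d₁ = 2*p^2 + 10*p + 22.18. Sum = 2*p^2 + 15*p + 36.18. d₁·d₂ = p^3 + 7.8*p^2 + 25.09*p + 31.052.
H(p) = (2*p^2 + 15*p + 36.18)/(p^3 + 7.8*p^2 + 25.09*p + 31.052)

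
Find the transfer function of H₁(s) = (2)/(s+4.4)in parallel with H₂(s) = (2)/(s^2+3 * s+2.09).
Parallel: H = H₁ + H₂ = (n₁·d₂ + n₂·d₁)/(d₁·d₂).
n₁·d₂ = 2*s^2 + 6*s + 4.18. n₂·d₁ = 2*s + 8.8. Sum = 2*s^2 + 8*s + 12.98. d₁·d₂ = s^3 + 7.4*s^2 + 15.29*s + 9.196.
H(s) = (2*s^2 + 8*s + 12.98)/(s^3 + 7.4*s^2 + 15.29*s + 9.196)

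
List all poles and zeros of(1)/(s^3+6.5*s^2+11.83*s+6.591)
Set denominator = 0: s^3 + 6.5*s^2 + 11.83*s + 6.591 = (s + 1.3)(s + 3.9)(s + 1.3) = 0 → Poles: -1.3, -1.3, -3.9
Numerator is a nonzero constant (1) → Zeros: none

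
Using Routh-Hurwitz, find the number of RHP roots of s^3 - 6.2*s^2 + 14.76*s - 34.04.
Routh array:
s^3: [1, 14.76]; s^2: [-6.2, -34.04]; s^1: [9.26968]; s^0: [-34.04]
First column: [1, -6.2, 9.26968, -34.04]. Sign changes = RHP roots = 3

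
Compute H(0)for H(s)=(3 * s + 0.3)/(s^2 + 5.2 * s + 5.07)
DC gain = H(0) = num(0)/den(0) = 0.3/5.07 = 0.05917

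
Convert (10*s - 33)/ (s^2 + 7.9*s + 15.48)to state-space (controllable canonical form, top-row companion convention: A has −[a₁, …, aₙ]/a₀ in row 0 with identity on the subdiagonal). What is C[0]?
Reachable canonical form: C = numerator coefficients (right-aligned, zero-padded to length n).
num = 10*s - 33, C = [[10, -33]].
C[0] = 10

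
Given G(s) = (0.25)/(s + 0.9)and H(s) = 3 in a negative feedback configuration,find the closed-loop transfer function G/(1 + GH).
Closed-loop T = G/(1+GH).
Numerator: G_num * H_den = 0.25.
Denominator: G_den * H_den + G_num * H_num = (s + 0.9) + (0.75) = s + 1.65.
T(s) = (0.25)/(s + 1.65)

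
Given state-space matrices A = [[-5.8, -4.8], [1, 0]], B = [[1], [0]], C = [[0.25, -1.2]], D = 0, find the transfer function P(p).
P(p) = C(pI - A)⁻¹B + D.
Characteristic polynomial det(pI - A) = p^2 + 5.8*p + 4.8.
Numerator from C·adj(pI-A)·B + D·det(pI-A) = 0.25*p - 1.2.
P(p) = (0.25*p - 1.2)/(p^2 + 5.8*p + 4.8)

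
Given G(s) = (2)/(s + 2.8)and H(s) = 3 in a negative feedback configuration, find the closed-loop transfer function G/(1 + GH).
Closed-loop T = G/(1+GH).
Numerator: G_num * H_den = 2.
Denominator: G_den * H_den + G_num * H_num = (s + 2.8) + (6) = s + 8.8.
T(s) = (2)/(s + 8.8)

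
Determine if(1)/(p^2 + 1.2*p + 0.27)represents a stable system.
Denominator: p^2 + 1.2*p + 0.27 = (p + 0.3)(p + 0.9). Poles: -0.3, -0.9. All Re(p)<0: Yes (stable)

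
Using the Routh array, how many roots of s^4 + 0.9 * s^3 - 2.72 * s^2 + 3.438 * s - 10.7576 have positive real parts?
Routh array:
s^4: [1, -2.72, -10.7576]; s^3: [0.9, 3.438]; s^2: [-6.54, -10.7576]; s^1: [1.9576]; s^0: [-10.7576]
First column: [1, 0.9, -6.54, 1.9576, -10.7576]. Sign changes = RHP roots = 3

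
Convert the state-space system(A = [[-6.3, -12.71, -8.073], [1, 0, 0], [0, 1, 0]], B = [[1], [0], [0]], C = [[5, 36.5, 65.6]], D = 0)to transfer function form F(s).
F(s) = C(sI - A)⁻¹B + D.
Characteristic polynomial det(sI - A) = s^3 + 6.3*s^2 + 12.71*s + 8.073.
Numerator from C·adj(sI-A)·B + D·det(sI-A) = 5*s^2 + 36.5*s + 65.6.
F(s) = (5*s^2 + 36.5*s + 65.6)/(s^3 + 6.3*s^2 + 12.71*s + 8.073)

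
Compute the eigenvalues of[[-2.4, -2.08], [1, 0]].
Eigenvalues solve det(λI - A) = 0.
Characteristic polynomial: λ^2 + 2.4*λ + 2.08 = 0.
Roots: -1.2 + 0.8j, -1.2 - 0.8j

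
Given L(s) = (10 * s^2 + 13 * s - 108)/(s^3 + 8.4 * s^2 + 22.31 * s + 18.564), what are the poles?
Set denominator = 0: s^3 + 8.4*s^2 + 22.31*s + 18.564 = (s + 3.9)(s + 2.8)(s + 1.7) = 0 → Poles: -1.7, -2.8, -3.9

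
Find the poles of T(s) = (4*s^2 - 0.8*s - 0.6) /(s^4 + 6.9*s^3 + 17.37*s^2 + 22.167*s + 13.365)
Set denominator = 0: s^4 + 6.9*s^3 + 17.37*s^2 + 22.167*s + 13.365 = (s + 1.8)(s + 3.3)(s^2 + 1.8*s + 2.25) = 0 → Poles: -0.9 + 1.2j, -0.9 - 1.2j, -1.8, -3.3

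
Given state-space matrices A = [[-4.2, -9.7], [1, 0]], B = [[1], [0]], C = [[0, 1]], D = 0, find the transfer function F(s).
F(s) = C(sI - A)⁻¹B + D.
Characteristic polynomial det(sI - A) = s^2 + 4.2*s + 9.7.
Numerator from C·adj(sI-A)·B + D·det(sI-A) = 1.
F(s) = (1)/(s^2 + 4.2*s + 9.7)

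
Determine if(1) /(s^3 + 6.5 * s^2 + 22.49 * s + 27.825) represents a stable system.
Denominator: s^3 + 6.5*s^2 + 22.49*s + 27.825 = (s + 2.1)(s^2 + 4.4*s + 13.25). Poles: -2.1, -2.2 + 2.9j, -2.2 - 2.9j. All Re(p)<0: Yes (stable)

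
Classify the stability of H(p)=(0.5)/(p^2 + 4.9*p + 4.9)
Denominator: p^2 + 4.9*p + 4.9 = (p + 1.4)(p + 3.5). Poles: -1.4, -3.5. Stable (all poles in LHP)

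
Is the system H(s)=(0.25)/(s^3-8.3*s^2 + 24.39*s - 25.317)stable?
Denominator: s^3 - 8.3*s^2 + 24.39*s - 25.317 = (s - 2.9)(s^2 - 5.4*s + 8.73). Poles: 2.7 + 1.2j, 2.7 - 1.2j, 2.9. All Re(p)<0: No (unstable)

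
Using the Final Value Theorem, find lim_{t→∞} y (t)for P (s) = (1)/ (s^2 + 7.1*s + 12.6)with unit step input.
FVT: lim_{t→∞} y(t) = lim_{s→0} s*Y(s) where Y(s) = P(s)/s.
= lim_{s→0} P(s) = P(0) = num(0)/den(0) = 1/12.6 = 0.07937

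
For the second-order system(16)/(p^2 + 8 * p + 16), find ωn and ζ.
Standard form: ωn²/(p²+2ζωn·p+ωn²).
const=16=ωn² → ωn=4, p coeff=8=2ζωn → ζ=1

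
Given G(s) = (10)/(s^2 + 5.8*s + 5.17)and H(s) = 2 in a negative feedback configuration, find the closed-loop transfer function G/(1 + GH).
Closed-loop T = G/(1+GH).
Numerator: G_num * H_den = 10.
Denominator: G_den * H_den + G_num * H_num = (s^2 + 5.8*s + 5.17) + (20) = s^2 + 5.8*s + 25.17.
T(s) = (10)/(s^2 + 5.8*s + 25.17)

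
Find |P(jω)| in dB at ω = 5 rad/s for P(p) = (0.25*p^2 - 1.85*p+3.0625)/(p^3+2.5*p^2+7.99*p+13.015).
Substitute p = j*5: P(j5) = 0.0975439 + 0.0192764j.
|P(j5)| = sqrt(Re² + Im²) = 0.09943.
20*log₁₀(0.09943) = -20.05 dB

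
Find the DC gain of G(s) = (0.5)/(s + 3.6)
DC gain = G(0) = num(0)/den(0) = 0.5/3.6 = 0.1389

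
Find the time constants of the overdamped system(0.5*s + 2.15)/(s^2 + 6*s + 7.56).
Overdamped: real poles at -4.2, -1.8. τ = -1/pole → τ₁ = 0.2381, τ₂ = 0.5556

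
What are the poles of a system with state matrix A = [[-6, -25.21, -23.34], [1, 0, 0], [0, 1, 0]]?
Eigenvalues solve det(λI - A) = 0.
Characteristic polynomial: λ^3 + 6*λ^2 + 25.21*λ + 23.34 = 0.
Factor: (λ + 1.2)(λ^2 + 4.8*λ + 19.45) = 0.
Roots: -1.2, -2.4 + 3.7j, -2.4 - 3.7j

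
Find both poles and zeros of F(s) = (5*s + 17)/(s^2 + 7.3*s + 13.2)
Set denominator = 0: s^2 + 7.3*s + 13.2 = (s + 3.3)(s + 4) = 0 → Poles: -3.3, -4
Set numerator = 0: 5*s + 17 = 0 → Zeros: -3.4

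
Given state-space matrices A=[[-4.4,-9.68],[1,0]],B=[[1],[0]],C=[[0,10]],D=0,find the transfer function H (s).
H(s) = C(sI - A)⁻¹B + D.
Characteristic polynomial det(sI - A) = s^2 + 4.4*s + 9.68.
Numerator from C·adj(sI-A)·B + D·det(sI-A) = 10.
H(s) = (10)/(s^2 + 4.4*s + 9.68)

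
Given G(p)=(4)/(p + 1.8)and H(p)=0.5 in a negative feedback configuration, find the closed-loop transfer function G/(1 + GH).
Closed-loop T = G/(1+GH).
Numerator: G_num * H_den = 4.
Denominator: G_den * H_den + G_num * H_num = (p + 1.8) + (2) = p + 3.8.
T(p) = (4)/(p + 3.8)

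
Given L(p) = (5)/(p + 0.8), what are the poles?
Set denominator = 0: p + 0.8 = 0 → Poles: -0.8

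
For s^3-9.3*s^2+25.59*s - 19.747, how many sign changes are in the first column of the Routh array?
Routh array:
s^3: [1, 25.59]; s^2: [-9.3, -19.747]; s^1: [23.4667]; s^0: [-19.747]
First column: [1, -9.3, 23.4667, -19.747]. Sign changes = 3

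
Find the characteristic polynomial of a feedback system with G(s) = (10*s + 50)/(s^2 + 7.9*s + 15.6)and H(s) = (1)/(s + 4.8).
Characteristic poly = G_den * H_den + G_num * H_num = (s^3 + 12.7*s^2 + 53.52*s + 74.88) + (10*s + 50) = s^3 + 12.7*s^2 + 63.52*s + 124.88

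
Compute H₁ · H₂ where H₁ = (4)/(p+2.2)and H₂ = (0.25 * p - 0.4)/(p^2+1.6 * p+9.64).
Series: H = H₁ · H₂ = (n₁·n₂)/(d₁·d₂).
Num: n₁·n₂ = p - 1.6. Den: d₁·d₂ = p^3 + 3.8*p^2 + 13.16*p + 21.208.
H(p) = (p - 1.6)/(p^3 + 3.8*p^2 + 13.16*p + 21.208)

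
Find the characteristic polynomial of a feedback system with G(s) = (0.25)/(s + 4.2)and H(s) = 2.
Characteristic poly = G_den * H_den + G_num * H_num = (s + 4.2) + (0.5) = s + 4.7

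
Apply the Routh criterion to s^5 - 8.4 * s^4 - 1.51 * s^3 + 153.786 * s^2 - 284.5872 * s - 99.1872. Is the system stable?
Routh array:
s^5: [1, -1.51, -284.5872]; s^4: [-8.4, 153.786, -99.1872]; s^3: [16.7979, -296.3952]; s^2: [5.56949, -99.1872]; s^1: [2.75804]; s^0: [-99.1872]
First column: [1, -8.4, 16.7979, 5.56949, 2.75804, -99.1872]. Sign changes = 3.
No, unstable (3 RHP root(s))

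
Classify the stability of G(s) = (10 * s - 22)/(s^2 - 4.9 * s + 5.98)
Denominator: s^2 - 4.9*s + 5.98 = (s - 2.3)(s - 2.6). Poles: 2.3, 2.6. Unstable (2 pole(s) in RHP)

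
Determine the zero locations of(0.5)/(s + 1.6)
Numerator is a nonzero constant (0.5) → Zeros: none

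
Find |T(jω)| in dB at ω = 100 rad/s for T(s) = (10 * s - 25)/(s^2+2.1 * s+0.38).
Substitute s = j*100: T(j100) = 0.00459823 - 0.0999072j.
|T(j100)| = sqrt(Re² + Im²) = 0.1.
20*log₁₀(0.1) = -20.00 dB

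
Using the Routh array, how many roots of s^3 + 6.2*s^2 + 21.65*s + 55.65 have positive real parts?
Routh array:
s^3: [1, 21.65]; s^2: [6.2, 55.65]; s^1: [12.6742]; s^0: [55.65]
First column: [1, 6.2, 12.6742, 55.65]. Sign changes = RHP roots = 0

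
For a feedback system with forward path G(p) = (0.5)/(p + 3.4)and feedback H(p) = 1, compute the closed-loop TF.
Closed-loop T = G/(1+GH).
Numerator: G_num * H_den = 0.5.
Denominator: G_den * H_den + G_num * H_num = (p + 3.4) + (0.5) = p + 3.9.
T(p) = (0.5)/(p + 3.9)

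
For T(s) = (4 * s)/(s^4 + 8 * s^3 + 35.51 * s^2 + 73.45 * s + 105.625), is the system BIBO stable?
Denominator: s^4 + 8*s^3 + 35.51*s^2 + 73.45*s + 105.625 = (s^2 + 2.2*s + 6.5)(s^2 + 5.8*s + 16.25). Poles: -1.1 + 2.3j, -1.1 - 2.3j, -2.9 + 2.8j, -2.9 - 2.8j. All Re(p)<0: Yes (stable)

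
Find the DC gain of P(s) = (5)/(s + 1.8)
DC gain = P(0) = num(0)/den(0) = 5/1.8 = 2.778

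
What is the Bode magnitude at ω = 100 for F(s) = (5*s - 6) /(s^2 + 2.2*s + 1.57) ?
Substitute s = j*100: F(j100) = 0.00169962 - 0.0499705j.
|F(j100)| = sqrt(Re² + Im²) = 0.05.
20*log₁₀(0.05) = -26.02 dB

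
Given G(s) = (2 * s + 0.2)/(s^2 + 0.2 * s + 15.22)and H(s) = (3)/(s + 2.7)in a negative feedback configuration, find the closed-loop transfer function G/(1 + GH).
Closed-loop T = G/(1+GH).
Numerator: G_num * H_den = 2*s^2 + 5.6*s + 0.54.
Denominator: G_den * H_den + G_num * H_num = (s^3 + 2.9*s^2 + 15.76*s + 41.094) + (6*s + 0.6) = s^3 + 2.9*s^2 + 21.76*s + 41.694.
T(s) = (2*s^2 + 5.6*s + 0.54)/(s^3 + 2.9*s^2 + 21.76*s + 41.694)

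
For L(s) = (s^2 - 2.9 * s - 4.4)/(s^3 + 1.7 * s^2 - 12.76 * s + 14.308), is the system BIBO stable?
Denominator: s^3 + 1.7*s^2 - 12.76*s + 14.308 = (s + 4.9)(s^2 - 3.2*s + 2.92). Poles: -4.9, 1.6 + 0.6j, 1.6 - 0.6j. All Re(p)<0: No (unstable)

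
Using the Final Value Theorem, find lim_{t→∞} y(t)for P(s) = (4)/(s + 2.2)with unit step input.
FVT: lim_{t→∞} y(t) = lim_{s→0} s*Y(s) where Y(s) = P(s)/s.
= lim_{s→0} P(s) = P(0) = num(0)/den(0) = 4/2.2 = 1.818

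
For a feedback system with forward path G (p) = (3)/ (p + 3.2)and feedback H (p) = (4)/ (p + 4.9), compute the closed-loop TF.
Closed-loop T = G/(1+GH).
Numerator: G_num * H_den = 3*p + 14.7.
Denominator: G_den * H_den + G_num * H_num = (p^2 + 8.1*p + 15.68) + (12) = p^2 + 8.1*p + 27.68.
T(p) = (3*p + 14.7)/(p^2 + 8.1*p + 27.68)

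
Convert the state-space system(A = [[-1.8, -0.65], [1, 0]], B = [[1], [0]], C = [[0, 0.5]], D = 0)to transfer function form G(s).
G(s) = C(sI - A)⁻¹B + D.
Characteristic polynomial det(sI - A) = s^2 + 1.8*s + 0.65.
Numerator from C·adj(sI-A)·B + D·det(sI-A) = 0.5.
G(s) = (0.5)/(s^2 + 1.8*s + 0.65)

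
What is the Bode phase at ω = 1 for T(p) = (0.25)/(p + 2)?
Substitute p = j*1: T(j1) = 0.1 - 0.05j.
∠T(j1) = atan2(Im, Re) = atan2(-0.05, 0.1) = -26.57°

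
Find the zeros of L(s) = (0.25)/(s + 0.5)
Numerator is a nonzero constant (0.25) → Zeros: none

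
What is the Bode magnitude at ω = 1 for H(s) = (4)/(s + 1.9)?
Substitute s = j*1: H(j1) = 1.64859 - 0.867679j.
|H(j1)| = sqrt(Re² + Im²) = 1.863.
20*log₁₀(1.863) = 5.40 dB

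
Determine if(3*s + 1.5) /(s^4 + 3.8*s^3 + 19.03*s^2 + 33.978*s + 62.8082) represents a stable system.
Denominator: s^4 + 3.8*s^3 + 19.03*s^2 + 33.978*s + 62.8082 = (s^2 + s + 9.86)(s^2 + 2.8*s + 6.37). Poles: -0.5 + 3.1j, -0.5 - 3.1j, -1.4 + 2.1j, -1.4 - 2.1j. All Re(p)<0: Yes (stable)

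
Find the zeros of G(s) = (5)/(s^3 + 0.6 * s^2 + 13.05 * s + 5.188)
Numerator is a nonzero constant (5) → Zeros: none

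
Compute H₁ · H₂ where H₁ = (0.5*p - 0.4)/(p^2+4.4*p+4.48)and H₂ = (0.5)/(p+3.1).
Series: H = H₁ · H₂ = (n₁·n₂)/(d₁·d₂).
Num: n₁·n₂ = 0.25*p - 0.2. Den: d₁·d₂ = p^3 + 7.5*p^2 + 18.12*p + 13.888.
H(p) = (0.25*p - 0.2)/(p^3 + 7.5*p^2 + 18.12*p + 13.888)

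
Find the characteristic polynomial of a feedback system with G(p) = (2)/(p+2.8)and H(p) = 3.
Characteristic poly = G_den * H_den + G_num * H_num = (p + 2.8) + (6) = p + 8.8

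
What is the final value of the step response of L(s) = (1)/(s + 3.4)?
FVT: lim_{t→∞} y(t) = lim_{s→0} s*Y(s) where Y(s) = L(s)/s.
= lim_{s→0} L(s) = L(0) = num(0)/den(0) = 1/3.4 = 0.2941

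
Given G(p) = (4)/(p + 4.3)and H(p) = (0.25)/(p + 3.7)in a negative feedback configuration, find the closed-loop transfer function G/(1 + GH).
Closed-loop T = G/(1+GH).
Numerator: G_num * H_den = 4*p + 14.8.
Denominator: G_den * H_den + G_num * H_num = (p^2 + 8*p + 15.91) + (1) = p^2 + 8*p + 16.91.
T(p) = (4*p + 14.8)/(p^2 + 8*p + 16.91)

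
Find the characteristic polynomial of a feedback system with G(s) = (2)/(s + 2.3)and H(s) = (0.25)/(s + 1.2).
Characteristic poly = G_den * H_den + G_num * H_num = (s^2 + 3.5*s + 2.76) + (0.5) = s^2 + 3.5*s + 3.26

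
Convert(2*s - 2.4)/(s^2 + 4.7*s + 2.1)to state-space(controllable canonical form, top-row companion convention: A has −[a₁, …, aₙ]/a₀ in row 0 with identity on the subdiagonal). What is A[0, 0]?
Reachable canonical form for den = s^2 + 4.7*s + 2.1: top row of A = -[a₁,a₂,...,aₙ]/a₀, ones on the subdiagonal, zeros elsewhere.
A = [[-4.7, -2.1], [1, 0]].
A[0,0] = -4.7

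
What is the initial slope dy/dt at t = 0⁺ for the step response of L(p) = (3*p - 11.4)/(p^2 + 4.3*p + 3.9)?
IVT: y'(0⁺) = lim_{p→∞} p²·Y(p) = lim_{p→∞} p·L(p).
deg(num) = 1, deg(den) = 2, relative degree = 1, so p·L(p) → (leading num)/(leading den) = 3/1 = 3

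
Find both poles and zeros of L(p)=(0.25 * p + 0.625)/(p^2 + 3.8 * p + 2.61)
Set denominator = 0: p^2 + 3.8*p + 2.61 = (p + 2.9)(p + 0.9) = 0 → Poles: -0.9, -2.9
Set numerator = 0: 0.25*p + 0.625 = 0 → Zeros: -2.5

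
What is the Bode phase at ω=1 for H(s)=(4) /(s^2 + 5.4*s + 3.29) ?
Substitute s = j*1: H(j1) = 0.266247 - 0.627832j.
∠H(j1) = atan2(Im, Re) = atan2(-0.627832, 0.266247) = -67.02°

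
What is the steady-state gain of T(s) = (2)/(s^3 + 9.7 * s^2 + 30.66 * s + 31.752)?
DC gain = T(0) = num(0)/den(0) = 2/31.752 = 0.06299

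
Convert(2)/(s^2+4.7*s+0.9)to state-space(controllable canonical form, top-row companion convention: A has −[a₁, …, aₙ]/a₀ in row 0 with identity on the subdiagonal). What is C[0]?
Reachable canonical form: C = numerator coefficients (right-aligned, zero-padded to length n).
num = 2, C = [[0, 2]].
C[0] = 0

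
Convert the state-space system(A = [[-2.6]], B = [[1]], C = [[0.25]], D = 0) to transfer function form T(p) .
T(p) = C(pI - A)⁻¹B + D.
Characteristic polynomial det(pI - A) = p + 2.6.
Numerator from C·adj(pI-A)·B + D·det(pI-A) = 0.25.
T(p) = (0.25)/(p + 2.6)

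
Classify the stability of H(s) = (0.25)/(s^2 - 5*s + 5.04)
Denominator: s^2 - 5*s + 5.04 = (s - 3.6)(s - 1.4). Poles: 1.4, 3.6. Unstable (2 pole(s) in RHP)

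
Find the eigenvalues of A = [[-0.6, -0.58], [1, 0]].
Eigenvalues solve det(λI - A) = 0.
Characteristic polynomial: λ^2 + 0.6*λ + 0.58 = 0.
Roots: -0.3 + 0.7j, -0.3 - 0.7j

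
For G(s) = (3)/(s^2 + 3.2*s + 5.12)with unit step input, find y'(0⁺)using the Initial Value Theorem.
IVT: y'(0⁺) = lim_{s→∞} s²·Y(s) = lim_{s→∞} s·G(s).
deg(num) = 0, deg(den) = 2, relative degree = 2 ≥ 2, so s·G(s) → 0. Initial slope = 0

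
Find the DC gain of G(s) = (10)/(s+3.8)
DC gain = G(0) = num(0)/den(0) = 10/3.8 = 2.632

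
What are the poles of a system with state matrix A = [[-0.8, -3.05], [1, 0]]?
Eigenvalues solve det(λI - A) = 0.
Characteristic polynomial: λ^2 + 0.8*λ + 3.05 = 0.
Roots: -0.4 + 1.7j, -0.4 - 1.7j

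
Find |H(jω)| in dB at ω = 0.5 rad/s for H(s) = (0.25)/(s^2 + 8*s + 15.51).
Substitute s = j*0.5: H(j0.5) = 0.0153294 - 0.0040182j.
|H(j0.5)| = sqrt(Re² + Im²) = 0.01585.
20*log₁₀(0.01585) = -36.00 dB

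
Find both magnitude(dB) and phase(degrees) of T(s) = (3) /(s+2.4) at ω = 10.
Substitute s = j*10: T(j10) = 0.0680787 - 0.283661j.
|T| = 20*log₁₀(sqrt(Re²+Im²)) = -10.70 dB.
∠T = atan2(Im, Re) = -76.50°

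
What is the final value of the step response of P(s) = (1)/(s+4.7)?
FVT: lim_{t→∞} y(t) = lim_{s→0} s*Y(s) where Y(s) = P(s)/s.
= lim_{s→0} P(s) = P(0) = num(0)/den(0) = 1/4.7 = 0.2128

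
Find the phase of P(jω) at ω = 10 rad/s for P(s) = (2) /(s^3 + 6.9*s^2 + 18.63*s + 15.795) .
Substitute s = j*10: P(j10) = -0.00120754 + 0.00145738j.
∠P(j10) = atan2(Im, Re) = atan2(0.00145738, -0.00120754) = 129.64° (principal value).
Summing the individual angle contributions Σ∠(j10 − zᵢ) − Σ∠(j10 − pₖ) over the 0 zero(s) and 3 pole(s), each followed continuously from ω = 0 (DC phase referenced to (−180°, 180°]), gives -230.36°, i.e. the principal value - 360°. Continuous Bode phase = -230.36°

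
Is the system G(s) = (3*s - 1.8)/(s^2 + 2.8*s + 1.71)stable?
Denominator: s^2 + 2.8*s + 1.71 = (s + 1.9)(s + 0.9). Poles: -0.9, -1.9. All Re(p)<0: Yes (stable)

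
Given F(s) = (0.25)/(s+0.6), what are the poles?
Set denominator = 0: s + 0.6 = 0 → Poles: -0.6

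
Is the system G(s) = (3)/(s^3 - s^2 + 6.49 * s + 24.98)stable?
Denominator: s^3 - s^2 + 6.49*s + 24.98 = (s + 2)(s^2 - 3*s + 12.49). Poles: -2, 1.5 + 3.2j, 1.5 - 3.2j. All Re(p)<0: No (unstable)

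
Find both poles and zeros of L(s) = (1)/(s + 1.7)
Set denominator = 0: s + 1.7 = 0 → Poles: -1.7
Numerator is a nonzero constant (1) → Zeros: none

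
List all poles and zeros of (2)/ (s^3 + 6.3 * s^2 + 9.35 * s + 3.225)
Set denominator = 0: s^3 + 6.3*s^2 + 9.35*s + 3.225 = (s + 1.5)(s + 4.3)(s + 0.5) = 0 → Poles: -0.5, -1.5, -4.3
Numerator is a nonzero constant (2) → Zeros: none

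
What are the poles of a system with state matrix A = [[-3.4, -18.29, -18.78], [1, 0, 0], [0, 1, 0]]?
Eigenvalues solve det(λI - A) = 0.
Characteristic polynomial: λ^3 + 3.4*λ^2 + 18.29*λ + 18.78 = 0.
Factor: (λ + 1.2)(λ^2 + 2.2*λ + 15.65) = 0.
Roots: -1.1 + 3.8j, -1.1 - 3.8j, -1.2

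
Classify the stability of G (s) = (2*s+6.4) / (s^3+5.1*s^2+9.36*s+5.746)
Denominator: s^3 + 5.1*s^2 + 9.36*s + 5.746 = (s + 1.3)(s^2 + 3.8*s + 4.42). Poles: -1.3, -1.9 + 0.9j, -1.9 - 0.9j. Stable (all poles in LHP)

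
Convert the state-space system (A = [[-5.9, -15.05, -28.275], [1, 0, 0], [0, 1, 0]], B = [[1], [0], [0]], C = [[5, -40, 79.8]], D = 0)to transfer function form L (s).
L(s) = C(sI - A)⁻¹B + D.
Characteristic polynomial det(sI - A) = s^3 + 5.9*s^2 + 15.05*s + 28.275.
Numerator from C·adj(sI-A)·B + D·det(sI-A) = 5*s^2 - 40*s + 79.8.
L(s) = (5*s^2 - 40*s + 79.8)/(s^3 + 5.9*s^2 + 15.05*s + 28.275)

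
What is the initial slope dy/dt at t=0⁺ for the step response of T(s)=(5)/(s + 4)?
IVT: y'(0⁺) = lim_{s→∞} s²·Y(s) = lim_{s→∞} s·T(s).
deg(num) = 0, deg(den) = 1, relative degree = 1, so s·T(s) → (leading num)/(leading den) = 5/1 = 5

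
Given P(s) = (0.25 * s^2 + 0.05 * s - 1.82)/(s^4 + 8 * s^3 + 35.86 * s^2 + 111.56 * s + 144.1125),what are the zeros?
Set numerator = 0: 0.25*s^2 + 0.05*s - 1.82 = 0.25*(s + 2.8)(s - 2.6) = 0 → Zeros: -2.8, 2.6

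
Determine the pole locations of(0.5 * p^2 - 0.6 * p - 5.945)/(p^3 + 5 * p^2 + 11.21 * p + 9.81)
Set denominator = 0: p^3 + 5*p^2 + 11.21*p + 9.81 = (p + 1.8)(p^2 + 3.2*p + 5.45) = 0 → Poles: -1.6 + 1.7j, -1.6 - 1.7j, -1.8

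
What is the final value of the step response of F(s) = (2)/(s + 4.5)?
FVT: lim_{t→∞} y(t) = lim_{s→0} s*Y(s) where Y(s) = F(s)/s.
= lim_{s→0} F(s) = F(0) = num(0)/den(0) = 2/4.5 = 0.4444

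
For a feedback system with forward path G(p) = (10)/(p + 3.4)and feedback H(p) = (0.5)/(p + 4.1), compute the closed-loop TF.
Closed-loop T = G/(1+GH).
Numerator: G_num * H_den = 10*p + 41.
Denominator: G_den * H_den + G_num * H_num = (p^2 + 7.5*p + 13.94) + (5) = p^2 + 7.5*p + 18.94.
T(p) = (10*p + 41)/(p^2 + 7.5*p + 18.94)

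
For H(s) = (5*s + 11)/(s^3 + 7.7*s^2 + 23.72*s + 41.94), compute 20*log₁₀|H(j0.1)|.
Substitute s = j*0.1: H(j0.1) = 0.262596 - 0.00292896j.
|H(j0.1)| = sqrt(Re² + Im²) = 0.2626.
20*log₁₀(0.2626) = -11.61 dB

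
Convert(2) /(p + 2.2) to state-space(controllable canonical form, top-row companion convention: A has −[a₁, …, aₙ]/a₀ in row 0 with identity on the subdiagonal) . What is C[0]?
Reachable canonical form: C = numerator coefficients (right-aligned, zero-padded to length n).
num = 2, C = [[2]].
C[0] = 2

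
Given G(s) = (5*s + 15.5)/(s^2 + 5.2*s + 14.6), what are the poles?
Set denominator = 0: s^2 + 5.2*s + 14.6 = 0 → Poles: -2.6 + 2.8j, -2.6 - 2.8j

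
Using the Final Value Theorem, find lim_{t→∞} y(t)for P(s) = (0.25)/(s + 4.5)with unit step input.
FVT: lim_{t→∞} y(t) = lim_{s→0} s*Y(s) where Y(s) = P(s)/s.
= lim_{s→0} P(s) = P(0) = num(0)/den(0) = 0.25/4.5 = 0.05556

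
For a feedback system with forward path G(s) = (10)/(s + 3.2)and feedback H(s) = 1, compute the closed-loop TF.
Closed-loop T = G/(1+GH).
Numerator: G_num * H_den = 10.
Denominator: G_den * H_den + G_num * H_num = (s + 3.2) + (10) = s + 13.2.
T(s) = (10)/(s + 13.2)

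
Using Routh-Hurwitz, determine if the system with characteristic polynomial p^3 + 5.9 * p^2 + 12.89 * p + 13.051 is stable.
Routh array:
p^3: [1, 12.89]; p^2: [5.9, 13.051]; p^1: [10.678]; p^0: [13.051]
First column: [1, 5.9, 10.678, 13.051]. Sign changes = 0.
Yes, stable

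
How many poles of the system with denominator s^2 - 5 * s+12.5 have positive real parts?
Poles: 2.5 + 2.5j, 2.5 - 2.5j. RHP poles (Re>0): 2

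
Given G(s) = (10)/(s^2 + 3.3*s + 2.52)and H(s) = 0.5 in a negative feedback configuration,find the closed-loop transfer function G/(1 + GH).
Closed-loop T = G/(1+GH).
Numerator: G_num * H_den = 10.
Denominator: G_den * H_den + G_num * H_num = (s^2 + 3.3*s + 2.52) + (5) = s^2 + 3.3*s + 7.52.
T(s) = (10)/(s^2 + 3.3*s + 7.52)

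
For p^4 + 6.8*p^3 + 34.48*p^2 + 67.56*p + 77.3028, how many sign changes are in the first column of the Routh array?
Routh array:
p^4: [1, 34.48, 77.3028]; p^3: [6.8, 67.56]; p^2: [24.5447, 77.3028]; p^1: [46.1436]; p^0: [77.3028]
First column: [1, 6.8, 24.5447, 46.1436, 77.3028]. Sign changes = 0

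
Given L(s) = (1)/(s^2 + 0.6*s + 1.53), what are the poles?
Set denominator = 0: s^2 + 0.6*s + 1.53 = 0 → Poles: -0.3 + 1.2j, -0.3 - 1.2j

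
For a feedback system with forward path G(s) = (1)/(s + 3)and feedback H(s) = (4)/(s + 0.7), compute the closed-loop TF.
Closed-loop T = G/(1+GH).
Numerator: G_num * H_den = s + 0.7.
Denominator: G_den * H_den + G_num * H_num = (s^2 + 3.7*s + 2.1) + (4) = s^2 + 3.7*s + 6.1.
T(s) = (s + 0.7)/(s^2 + 3.7*s + 6.1)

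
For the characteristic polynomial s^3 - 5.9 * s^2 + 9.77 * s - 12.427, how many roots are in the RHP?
s^3 - 5.9*s^2 + 9.77*s - 12.427 = (s - 4.3)(s^2 - 1.6*s + 2.89). Poles: 0.8 + 1.5j, 0.8 - 1.5j, 4.3. RHP poles (Re>0): 3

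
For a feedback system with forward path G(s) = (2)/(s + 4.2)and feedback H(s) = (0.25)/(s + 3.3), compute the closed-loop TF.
Closed-loop T = G/(1+GH).
Numerator: G_num * H_den = 2*s + 6.6.
Denominator: G_den * H_den + G_num * H_num = (s^2 + 7.5*s + 13.86) + (0.5) = s^2 + 7.5*s + 14.36.
T(s) = (2*s + 6.6)/(s^2 + 7.5*s + 14.36)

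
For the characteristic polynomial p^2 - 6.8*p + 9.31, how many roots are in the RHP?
p^2 - 6.8*p + 9.31 = (p - 4.9)(p - 1.9). Poles: 1.9, 4.9. RHP poles (Re>0): 2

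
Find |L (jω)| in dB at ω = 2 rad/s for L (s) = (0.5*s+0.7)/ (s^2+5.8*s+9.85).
Substitute s = j*2: L(j2) = 0.0929895 - 0.0134493j.
|L(j2)| = sqrt(Re² + Im²) = 0.09396.
20*log₁₀(0.09396) = -20.54 dB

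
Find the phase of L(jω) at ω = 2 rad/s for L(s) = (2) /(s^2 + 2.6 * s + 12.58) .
Substitute s = j*2: L(j2) = 0.170481 - 0.103322j.
∠L(j2) = atan2(Im, Re) = atan2(-0.103322, 0.170481) = -31.22°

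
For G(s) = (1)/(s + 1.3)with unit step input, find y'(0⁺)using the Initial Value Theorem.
IVT: y'(0⁺) = lim_{s→∞} s²·Y(s) = lim_{s→∞} s·G(s).
deg(num) = 0, deg(den) = 1, relative degree = 1, so s·G(s) → (leading num)/(leading den) = 1/1 = 1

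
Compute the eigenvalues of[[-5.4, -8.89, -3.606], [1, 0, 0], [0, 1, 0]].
Eigenvalues solve det(λI - A) = 0.
Characteristic polynomial: λ^3 + 5.4*λ^2 + 8.89*λ + 3.606 = 0.
Factor: (λ + 0.6)(λ^2 + 4.8*λ + 6.01) = 0.
Roots: -0.6, -2.4 + 0.5j, -2.4 - 0.5j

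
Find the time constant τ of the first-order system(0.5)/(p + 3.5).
First-order system: τ = -1/pole. Pole = -3.5. τ = -1/(-3.5) = 0.2857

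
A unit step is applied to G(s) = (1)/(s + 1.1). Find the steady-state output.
FVT: lim_{t→∞} y(t) = lim_{s→0} s*Y(s) where Y(s) = G(s)/s.
= lim_{s→0} G(s) = G(0) = num(0)/den(0) = 1/1.1 = 0.9091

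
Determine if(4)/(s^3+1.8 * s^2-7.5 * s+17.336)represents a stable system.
Denominator: s^3 + 1.8*s^2 - 7.5*s + 17.336 = (s + 4.4)(s^2 - 2.6*s + 3.94). Poles: -4.4, 1.3 + 1.5j, 1.3 - 1.5j. All Re(p)<0: No (unstable)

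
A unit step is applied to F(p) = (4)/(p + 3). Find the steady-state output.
FVT: lim_{t→∞} y(t) = lim_{p→0} p*Y(p) where Y(p) = F(p)/p.
= lim_{p→0} F(p) = F(0) = num(0)/den(0) = 4/3 = 1.333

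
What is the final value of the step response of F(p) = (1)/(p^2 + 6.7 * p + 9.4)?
FVT: lim_{t→∞} y(t) = lim_{p→0} p*Y(p) where Y(p) = F(p)/p.
= lim_{p→0} F(p) = F(0) = num(0)/den(0) = 1/9.4 = 0.1064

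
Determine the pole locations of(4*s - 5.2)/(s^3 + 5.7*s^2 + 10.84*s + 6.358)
Set denominator = 0: s^3 + 5.7*s^2 + 10.84*s + 6.358 = (s + 1.1)(s^2 + 4.6*s + 5.78) = 0 → Poles: -1.1, -2.3 + 0.7j, -2.3 - 0.7j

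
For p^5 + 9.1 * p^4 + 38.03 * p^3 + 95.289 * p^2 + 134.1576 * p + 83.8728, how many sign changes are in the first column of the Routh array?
Routh array:
p^5: [1, 38.03, 134.1576]; p^4: [9.1, 95.289, 83.8728]; p^3: [27.5587, 124.941]; p^2: [54.033, 83.8728]; p^1: [82.1628]; p^0: [83.8728]
First column: [1, 9.1, 27.5587, 54.033, 82.1628, 83.8728]. Sign changes = 0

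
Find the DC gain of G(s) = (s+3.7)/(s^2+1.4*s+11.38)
DC gain = G(0) = num(0)/den(0) = 3.7/11.38 = 0.3251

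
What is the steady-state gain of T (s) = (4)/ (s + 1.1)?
DC gain = T(0) = num(0)/den(0) = 4/1.1 = 3.636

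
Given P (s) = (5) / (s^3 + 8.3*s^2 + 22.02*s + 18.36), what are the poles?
Set denominator = 0: s^3 + 8.3*s^2 + 22.02*s + 18.36 = (s + 3.6)(s + 1.7)(s + 3) = 0 → Poles: -1.7, -3, -3.6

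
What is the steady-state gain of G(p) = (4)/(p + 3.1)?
DC gain = G(0) = num(0)/den(0) = 4/3.1 = 1.29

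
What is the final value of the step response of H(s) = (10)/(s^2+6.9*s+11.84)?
FVT: lim_{t→∞} y(t) = lim_{s→0} s*Y(s) where Y(s) = H(s)/s.
= lim_{s→0} H(s) = H(0) = num(0)/den(0) = 10/11.84 = 0.8446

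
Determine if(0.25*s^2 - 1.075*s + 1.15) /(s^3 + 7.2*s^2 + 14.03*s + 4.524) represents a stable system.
Denominator: s^3 + 7.2*s^2 + 14.03*s + 4.524 = (s + 0.4)(s + 2.9)(s + 3.9). Poles: -0.4, -2.9, -3.9. All Re(p)<0: Yes (stable)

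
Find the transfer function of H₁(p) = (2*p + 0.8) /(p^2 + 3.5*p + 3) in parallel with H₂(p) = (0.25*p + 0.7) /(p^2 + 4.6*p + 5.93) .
Parallel: H = H₁ + H₂ = (n₁·d₂ + n₂·d₁)/(d₁·d₂).
n₁·d₂ = 2*p^3 + 10*p^2 + 15.54*p + 4.744. n₂·d₁ = 0.25*p^3 + 1.575*p^2 + 3.2*p + 2.1. Sum = 2.25*p^3 + 11.575*p^2 + 18.74*p + 6.844. d₁·d₂ = p^4 + 8.1*p^3 + 25.03*p^2 + 34.555*p + 17.79.
H(p) = (2.25*p^3 + 11.575*p^2 + 18.74*p + 6.844)/(p^4 + 8.1*p^3 + 25.03*p^2 + 34.555*p + 17.79)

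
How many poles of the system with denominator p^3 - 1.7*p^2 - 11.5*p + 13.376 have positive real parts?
p^3 - 1.7*p^2 - 11.5*p + 13.376 = (p - 3.8)(p + 3.2)(p - 1.1). Poles: -3.2, 1.1, 3.8. RHP poles (Re>0): 2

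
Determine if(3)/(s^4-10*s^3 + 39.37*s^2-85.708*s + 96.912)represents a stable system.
Denominator: s^4 - 10*s^3 + 39.37*s^2 - 85.708*s + 96.912 = (s - 4)(s - 3.6)(s^2 - 2.4*s + 6.73). Poles: 1.2 + 2.3j, 1.2 - 2.3j, 3.6, 4. All Re(p)<0: No (unstable)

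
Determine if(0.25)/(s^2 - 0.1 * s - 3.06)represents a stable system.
Denominator: s^2 - 0.1*s - 3.06 = (s - 1.8)(s + 1.7). Poles: -1.7, 1.8. All Re(p)<0: No (unstable)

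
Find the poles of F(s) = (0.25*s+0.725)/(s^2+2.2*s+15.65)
Set denominator = 0: s^2 + 2.2*s + 15.65 = 0 → Poles: -1.1 + 3.8j, -1.1 - 3.8j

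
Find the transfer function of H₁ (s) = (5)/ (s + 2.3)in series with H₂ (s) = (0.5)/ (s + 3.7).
Series: H = H₁ · H₂ = (n₁·n₂)/(d₁·d₂).
Num: n₁·n₂ = 2.5. Den: d₁·d₂ = s^2 + 6*s + 8.51.
H(s) = (2.5)/(s^2 + 6*s + 8.51)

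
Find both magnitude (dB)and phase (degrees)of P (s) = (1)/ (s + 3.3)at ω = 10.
Substitute s = j*10: P(j10) = 0.0297592 - 0.0901795j.
|P| = 20*log₁₀(sqrt(Re²+Im²)) = -20.45 dB.
∠P = atan2(Im, Re) = -71.74°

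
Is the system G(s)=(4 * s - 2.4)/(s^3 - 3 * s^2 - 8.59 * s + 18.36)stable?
Denominator: s^3 - 3*s^2 - 8.59*s + 18.36 = (s - 4)(s + 2.7)(s - 1.7). Poles: -2.7, 1.7, 4. All Re(p)<0: No (unstable)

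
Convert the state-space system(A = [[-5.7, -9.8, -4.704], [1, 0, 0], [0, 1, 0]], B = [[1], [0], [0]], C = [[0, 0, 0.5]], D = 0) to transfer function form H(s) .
H(s) = C(sI - A)⁻¹B + D.
Characteristic polynomial det(sI - A) = s^3 + 5.7*s^2 + 9.8*s + 4.704.
Numerator from C·adj(sI-A)·B + D·det(sI-A) = 0.5.
H(s) = (0.5)/(s^3 + 5.7*s^2 + 9.8*s + 4.704)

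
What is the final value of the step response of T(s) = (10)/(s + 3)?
FVT: lim_{t→∞} y(t) = lim_{s→0} s*Y(s) where Y(s) = T(s)/s.
= lim_{s→0} T(s) = T(0) = num(0)/den(0) = 10/3 = 3.333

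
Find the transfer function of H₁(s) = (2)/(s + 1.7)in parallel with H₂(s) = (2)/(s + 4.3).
Parallel: H = H₁ + H₂ = (n₁·d₂ + n₂·d₁)/(d₁·d₂).
n₁·d₂ = 2*s + 8.6. n₂·d₁ = 2*s + 3.4. Sum = 4*s + 12. d₁·d₂ = s^2 + 6*s + 7.31.
H(s) = (4*s + 12)/(s^2 + 6*s + 7.31)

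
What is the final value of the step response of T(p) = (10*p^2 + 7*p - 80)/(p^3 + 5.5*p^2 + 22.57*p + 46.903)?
FVT: lim_{t→∞} y(t) = lim_{p→0} p*Y(p) where Y(p) = T(p)/p.
= lim_{p→0} T(p) = T(0) = num(0)/den(0) = -80/46.903 = -1.706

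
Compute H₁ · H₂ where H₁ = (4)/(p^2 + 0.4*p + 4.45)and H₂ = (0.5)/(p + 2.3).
Series: H = H₁ · H₂ = (n₁·n₂)/(d₁·d₂).
Num: n₁·n₂ = 2. Den: d₁·d₂ = p^3 + 2.7*p^2 + 5.37*p + 10.235.
H(p) = (2)/(p^3 + 2.7*p^2 + 5.37*p + 10.235)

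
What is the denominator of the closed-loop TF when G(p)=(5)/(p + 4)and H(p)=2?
Characteristic poly = G_den * H_den + G_num * H_num = (p + 4) + (10) = p + 14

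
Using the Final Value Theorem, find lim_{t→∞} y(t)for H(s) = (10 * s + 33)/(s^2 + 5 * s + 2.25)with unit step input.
FVT: lim_{t→∞} y(t) = lim_{s→0} s*Y(s) where Y(s) = H(s)/s.
= lim_{s→0} H(s) = H(0) = num(0)/den(0) = 33/2.25 = 14.67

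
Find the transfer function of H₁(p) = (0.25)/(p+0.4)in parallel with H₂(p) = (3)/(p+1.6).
Parallel: H = H₁ + H₂ = (n₁·d₂ + n₂·d₁)/(d₁·d₂).
n₁·d₂ = 0.25*p + 0.4. n₂·d₁ = 3*p + 1.2. Sum = 3.25*p + 1.6. d₁·d₂ = p^2 + 2*p + 0.64.
H(p) = (3.25*p + 1.6)/(p^2 + 2*p + 0.64)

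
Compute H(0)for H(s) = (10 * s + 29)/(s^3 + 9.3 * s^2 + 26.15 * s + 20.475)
DC gain = H(0) = num(0)/den(0) = 29/20.475 = 1.416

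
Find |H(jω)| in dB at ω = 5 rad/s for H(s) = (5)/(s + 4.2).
Substitute s = j*5: H(j5) = 0.492495 - 0.586304j.
|H(j5)| = sqrt(Re² + Im²) = 0.7657.
20*log₁₀(0.7657) = -2.32 dB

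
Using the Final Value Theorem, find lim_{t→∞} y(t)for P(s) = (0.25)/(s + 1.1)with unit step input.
FVT: lim_{t→∞} y(t) = lim_{s→0} s*Y(s) where Y(s) = P(s)/s.
= lim_{s→0} P(s) = P(0) = num(0)/den(0) = 0.25/1.1 = 0.2273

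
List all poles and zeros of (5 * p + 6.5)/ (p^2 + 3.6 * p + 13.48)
Set denominator = 0: p^2 + 3.6*p + 13.48 = 0 → Poles: -1.8 + 3.2j, -1.8 - 3.2j
Set numerator = 0: 5*p + 6.5 = 0 → Zeros: -1.3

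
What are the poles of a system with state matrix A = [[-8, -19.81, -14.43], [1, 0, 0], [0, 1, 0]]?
Eigenvalues solve det(λI - A) = 0.
Characteristic polynomial: λ^3 + 8*λ^2 + 19.81*λ + 14.43 = 0.
Factor: (λ + 1.3)(λ + 3.7)(λ + 3) = 0.
Roots: -1.3, -3, -3.7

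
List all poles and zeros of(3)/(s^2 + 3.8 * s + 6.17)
Set denominator = 0: s^2 + 3.8*s + 6.17 = 0 → Poles: -1.9 + 1.6j, -1.9 - 1.6j
Numerator is a nonzero constant (3) → Zeros: none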